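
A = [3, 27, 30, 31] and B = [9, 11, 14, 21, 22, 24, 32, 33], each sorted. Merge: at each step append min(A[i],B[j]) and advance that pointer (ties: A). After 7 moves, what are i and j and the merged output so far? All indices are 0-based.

i=1, j=6, merged so far=[3, 9, 11, 14, 21, 22, 24]

[i=0,j=0] A[i]=3<=B[j]=9 take 3 → i++
[i=1,j=0] A[i]=27>B[j]=9 take 9 → j++
[i=1,j=1] A[i]=27>B[j]=11 take 11 → j++
[i=1,j=2] A[i]=27>B[j]=14 take 14 → j++
[i=1,j=3] A[i]=27>B[j]=21 take 21 → j++
[i=1,j=4] A[i]=27>B[j]=22 take 22 → j++
[i=1,j=5] A[i]=27>B[j]=24 take 24 → j++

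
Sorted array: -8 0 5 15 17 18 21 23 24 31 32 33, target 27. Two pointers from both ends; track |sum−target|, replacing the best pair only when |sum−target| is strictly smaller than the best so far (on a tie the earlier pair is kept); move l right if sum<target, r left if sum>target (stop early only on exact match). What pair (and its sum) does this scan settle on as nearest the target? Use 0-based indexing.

pair (5, 23) with sum 28 (|Δ|=1)

l=0 r=11: -8+33=25 d=2 *, l++
l=1 r=11: 0+33=33 d=6, r--
l=1 r=10: 0+32=32 d=5, r--
l=1 r=9: 0+31=31 d=4, r--
l=1 r=8: 0+24=24 d=3, l++
l=2 r=8: 5+24=29 d=2, r--
l=2 r=7: 5+23=28 d=1 *, r--
l=2 r=6: 5+21=26 d=1, l++
l=3 r=6: 15+21=36 d=9, r--
l=3 r=5: 15+18=33 d=6, r--
l=3 r=4: 15+17=32 d=5, r--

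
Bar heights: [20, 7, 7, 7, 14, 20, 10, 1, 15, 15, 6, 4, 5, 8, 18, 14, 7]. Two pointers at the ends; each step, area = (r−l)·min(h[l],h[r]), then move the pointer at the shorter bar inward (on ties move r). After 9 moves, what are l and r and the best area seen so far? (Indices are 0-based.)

l=0 r=16: min(20,7)*16=112 best=112 *, r--
l=0 r=15: min(20,14)*15=210 best=210 *, r--
l=0 r=14: min(20,18)*14=252 best=252 *, r--
l=0 r=13: min(20,8)*13=104 best=252, r--
l=0 r=12: min(20,5)*12=60 best=252, r--
l=0 r=11: min(20,4)*11=44 best=252, r--
l=0 r=10: min(20,6)*10=60 best=252, r--
l=0 r=9: min(20,15)*9=135 best=252, r--
l=0 r=8: min(20,15)*8=120 best=252, r--

l=0, r=7, best area=252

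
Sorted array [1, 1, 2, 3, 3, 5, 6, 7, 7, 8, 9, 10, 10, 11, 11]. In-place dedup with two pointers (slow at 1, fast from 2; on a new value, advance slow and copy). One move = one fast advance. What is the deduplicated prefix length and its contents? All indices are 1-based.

(s=1,f=2) a[fast]=1=a[slow] dup → fast++
(s=1,f=3) a[fast]=2≠a[slow]=1 write a[2]=2 → slow++,fast++
(s=2,f=4) a[fast]=3≠a[slow]=2 write a[3]=3 → slow++,fast++
(s=3,f=5) a[fast]=3=a[slow] dup → fast++
(s=3,f=6) a[fast]=5≠a[slow]=3 write a[4]=5 → slow++,fast++
(s=4,f=7) a[fast]=6≠a[slow]=5 write a[5]=6 → slow++,fast++
(s=5,f=8) a[fast]=7≠a[slow]=6 write a[6]=7 → slow++,fast++
(s=6,f=9) a[fast]=7=a[slow] dup → fast++
(s=6,f=10) a[fast]=8≠a[slow]=7 write a[7]=8 → slow++,fast++
(s=7,f=11) a[fast]=9≠a[slow]=8 write a[8]=9 → slow++,fast++
(s=8,f=12) a[fast]=10≠a[slow]=9 write a[9]=10 → slow++,fast++
(s=9,f=13) a[fast]=10=a[slow] dup → fast++
(s=9,f=14) a[fast]=11≠a[slow]=10 write a[10]=11 → slow++,fast++
(s=10,f=15) a[fast]=11=a[slow] dup → fast++

length 10; prefix = [1, 2, 3, 5, 6, 7, 8, 9, 10, 11]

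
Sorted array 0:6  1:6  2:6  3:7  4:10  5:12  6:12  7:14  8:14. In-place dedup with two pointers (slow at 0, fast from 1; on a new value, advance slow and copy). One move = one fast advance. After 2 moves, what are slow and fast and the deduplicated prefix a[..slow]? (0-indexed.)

(s=0,f=1) a[fast]=6=a[slow] dup → fast++
(s=0,f=2) a[fast]=6=a[slow] dup → fast++

slow=0, fast=3, prefix=[6]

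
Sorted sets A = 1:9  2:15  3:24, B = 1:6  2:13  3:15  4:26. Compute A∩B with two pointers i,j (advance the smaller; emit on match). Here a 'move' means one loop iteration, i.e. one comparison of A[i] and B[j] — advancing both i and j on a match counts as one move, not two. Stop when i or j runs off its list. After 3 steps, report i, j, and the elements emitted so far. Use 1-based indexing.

i=2, j=3, emitted=[]

[i=1,j=1] 9>6 → j++
[i=1,j=2] 9<13 → i++
[i=2,j=2] 15>13 → j++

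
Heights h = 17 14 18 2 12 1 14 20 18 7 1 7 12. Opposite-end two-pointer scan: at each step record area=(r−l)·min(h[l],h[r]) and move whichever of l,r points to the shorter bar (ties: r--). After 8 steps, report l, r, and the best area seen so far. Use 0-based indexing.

l=3, r=7, best area=144

[0,12] min(17,12)*12=144 best=144 * → r--
[0,11] min(17,7)*11=77 best=144 → r--
[0,10] min(17,1)*10=10 best=144 → r--
[0,9] min(17,7)*9=63 best=144 → r--
[0,8] min(17,18)*8=136 best=144 → l++
[1,8] min(14,18)*7=98 best=144 → l++
[2,8] min(18,18)*6=108 best=144 → r--
[2,7] min(18,20)*5=90 best=144 → l++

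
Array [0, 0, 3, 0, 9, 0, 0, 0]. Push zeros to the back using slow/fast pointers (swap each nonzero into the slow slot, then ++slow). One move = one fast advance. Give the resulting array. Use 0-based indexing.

slow=0 fast=0: a[fast]=0, fast++
slow=0 fast=1: a[fast]=0, fast++
slow=0 fast=2: a[fast]=3≠0 swap→a[0]=3, slow++,fast++
slow=1 fast=3: a[fast]=0, fast++
slow=1 fast=4: a[fast]=9≠0 swap→a[1]=9, slow++,fast++
slow=2 fast=5: a[fast]=0, fast++
slow=2 fast=6: a[fast]=0, fast++
slow=2 fast=7: a[fast]=0, fast++

[3, 9, 0, 0, 0, 0, 0, 0]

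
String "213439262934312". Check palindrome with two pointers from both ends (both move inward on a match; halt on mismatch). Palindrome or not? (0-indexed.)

[0,14] '2'=='2' → l++,r--
[1,13] '1'=='1' → l++,r--
[2,12] '3'=='3' → l++,r--
[3,11] '4'=='4' → l++,r--
[4,10] '3'=='3' → l++,r--
[5,9] '9'=='9' → l++,r--
[6,8] '2'=='2' → l++,r--

palindrome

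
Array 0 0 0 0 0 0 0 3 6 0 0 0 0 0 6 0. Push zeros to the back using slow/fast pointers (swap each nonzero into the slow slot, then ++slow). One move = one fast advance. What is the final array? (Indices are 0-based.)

(s=0,f=0) a[fast]=0 → fast++
(s=0,f=1) a[fast]=0 → fast++
(s=0,f=2) a[fast]=0 → fast++
(s=0,f=3) a[fast]=0 → fast++
(s=0,f=4) a[fast]=0 → fast++
(s=0,f=5) a[fast]=0 → fast++
(s=0,f=6) a[fast]=0 → fast++
(s=0,f=7) a[fast]=3≠0 swap→a[0]=3 → slow++,fast++
(s=1,f=8) a[fast]=6≠0 swap→a[1]=6 → slow++,fast++
(s=2,f=9) a[fast]=0 → fast++
(s=2,f=10) a[fast]=0 → fast++
(s=2,f=11) a[fast]=0 → fast++
(s=2,f=12) a[fast]=0 → fast++
(s=2,f=13) a[fast]=0 → fast++
(s=2,f=14) a[fast]=6≠0 swap→a[2]=6 → slow++,fast++
(s=3,f=15) a[fast]=0 → fast++

[3, 6, 6, 0, 0, 0, 0, 0, 0, 0, 0, 0, 0, 0, 0, 0]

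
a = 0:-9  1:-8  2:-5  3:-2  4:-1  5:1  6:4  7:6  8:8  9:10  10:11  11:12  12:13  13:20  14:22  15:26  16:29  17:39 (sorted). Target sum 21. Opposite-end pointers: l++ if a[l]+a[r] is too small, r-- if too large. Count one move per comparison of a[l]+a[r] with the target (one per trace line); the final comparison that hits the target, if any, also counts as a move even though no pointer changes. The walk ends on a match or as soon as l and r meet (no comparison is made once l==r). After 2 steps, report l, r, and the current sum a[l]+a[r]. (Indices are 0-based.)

l=1, r=16, sum=21

l=0 r=17: -9+39=30 >21, r--
l=0 r=16: -9+29=20 <21, l++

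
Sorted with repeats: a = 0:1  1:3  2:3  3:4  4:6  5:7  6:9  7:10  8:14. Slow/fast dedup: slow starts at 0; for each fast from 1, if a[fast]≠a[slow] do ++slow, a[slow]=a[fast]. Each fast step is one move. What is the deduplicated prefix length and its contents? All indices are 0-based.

slow=0 fast=1: a[fast]=3≠a[slow]=1 write a[1]=3, slow++,fast++
slow=1 fast=2: a[fast]=3=a[slow] dup, fast++
slow=1 fast=3: a[fast]=4≠a[slow]=3 write a[2]=4, slow++,fast++
slow=2 fast=4: a[fast]=6≠a[slow]=4 write a[3]=6, slow++,fast++
slow=3 fast=5: a[fast]=7≠a[slow]=6 write a[4]=7, slow++,fast++
slow=4 fast=6: a[fast]=9≠a[slow]=7 write a[5]=9, slow++,fast++
slow=5 fast=7: a[fast]=10≠a[slow]=9 write a[6]=10, slow++,fast++
slow=6 fast=8: a[fast]=14≠a[slow]=10 write a[7]=14, slow++,fast++

length 8; prefix = [1, 3, 4, 6, 7, 9, 10, 14]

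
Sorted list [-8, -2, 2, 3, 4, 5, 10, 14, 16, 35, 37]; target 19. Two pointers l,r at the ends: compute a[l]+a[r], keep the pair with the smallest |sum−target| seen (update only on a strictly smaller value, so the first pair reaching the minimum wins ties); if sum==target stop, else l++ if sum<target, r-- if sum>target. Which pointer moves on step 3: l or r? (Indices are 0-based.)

l

[0,10] -8+37=29 d=10 * → r--
[0,9] -8+35=27 d=8 * → r--
[0,8] -8+16=8 d=11 → l++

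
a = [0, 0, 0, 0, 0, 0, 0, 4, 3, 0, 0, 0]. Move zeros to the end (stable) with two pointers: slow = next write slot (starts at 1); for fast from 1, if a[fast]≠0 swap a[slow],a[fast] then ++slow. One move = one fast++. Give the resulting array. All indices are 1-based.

[4, 3, 0, 0, 0, 0, 0, 0, 0, 0, 0, 0]

slow=1 fast=1: a[fast]=0, fast++
slow=1 fast=2: a[fast]=0, fast++
slow=1 fast=3: a[fast]=0, fast++
slow=1 fast=4: a[fast]=0, fast++
slow=1 fast=5: a[fast]=0, fast++
slow=1 fast=6: a[fast]=0, fast++
slow=1 fast=7: a[fast]=0, fast++
slow=1 fast=8: a[fast]=4≠0 swap→a[1]=4, slow++,fast++
slow=2 fast=9: a[fast]=3≠0 swap→a[2]=3, slow++,fast++
slow=3 fast=10: a[fast]=0, fast++
slow=3 fast=11: a[fast]=0, fast++
slow=3 fast=12: a[fast]=0, fast++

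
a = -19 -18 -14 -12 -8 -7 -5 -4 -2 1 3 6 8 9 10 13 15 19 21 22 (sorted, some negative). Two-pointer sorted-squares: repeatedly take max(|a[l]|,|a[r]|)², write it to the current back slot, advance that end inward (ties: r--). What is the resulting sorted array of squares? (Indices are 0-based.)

[0,19] |-19|<=|22| out[19]=484 → r--
[0,18] |-19|<=|21| out[18]=441 → r--
[0,17] |-19|<=|19| out[17]=361 → r--
[0,16] |-19|>|15| out[16]=361 → l++
[1,16] |-18|>|15| out[15]=324 → l++
[2,16] |-14|<=|15| out[14]=225 → r--
[2,15] |-14|>|13| out[13]=196 → l++
[3,15] |-12|<=|13| out[12]=169 → r--
[3,14] |-12|>|10| out[11]=144 → l++
[4,14] |-8|<=|10| out[10]=100 → r--
[4,13] |-8|<=|9| out[9]=81 → r--
[4,12] |-8|<=|8| out[8]=64 → r--
[4,11] |-8|>|6| out[7]=64 → l++
[5,11] |-7|>|6| out[6]=49 → l++
[6,11] |-5|<=|6| out[5]=36 → r--
[6,10] |-5|>|3| out[4]=25 → l++
[7,10] |-4|>|3| out[3]=16 → l++
[8,10] |-2|<=|3| out[2]=9 → r--
[8,9] |-2|>|1| out[1]=4 → l++
[9,9] |1|<=|1| out[0]=1 → r--

[1, 4, 9, 16, 25, 36, 49, 64, 64, 81, 100, 144, 169, 196, 225, 324, 361, 361, 441, 484]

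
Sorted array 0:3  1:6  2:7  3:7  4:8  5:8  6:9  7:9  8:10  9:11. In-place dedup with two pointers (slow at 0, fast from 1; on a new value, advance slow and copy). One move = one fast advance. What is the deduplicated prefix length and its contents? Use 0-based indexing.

length 7; prefix = [3, 6, 7, 8, 9, 10, 11]

slow=0 fast=1: a[fast]=6≠a[slow]=3 write a[1]=6, slow++,fast++
slow=1 fast=2: a[fast]=7≠a[slow]=6 write a[2]=7, slow++,fast++
slow=2 fast=3: a[fast]=7=a[slow] dup, fast++
slow=2 fast=4: a[fast]=8≠a[slow]=7 write a[3]=8, slow++,fast++
slow=3 fast=5: a[fast]=8=a[slow] dup, fast++
slow=3 fast=6: a[fast]=9≠a[slow]=8 write a[4]=9, slow++,fast++
slow=4 fast=7: a[fast]=9=a[slow] dup, fast++
slow=4 fast=8: a[fast]=10≠a[slow]=9 write a[5]=10, slow++,fast++
slow=5 fast=9: a[fast]=11≠a[slow]=10 write a[6]=11, slow++,fast++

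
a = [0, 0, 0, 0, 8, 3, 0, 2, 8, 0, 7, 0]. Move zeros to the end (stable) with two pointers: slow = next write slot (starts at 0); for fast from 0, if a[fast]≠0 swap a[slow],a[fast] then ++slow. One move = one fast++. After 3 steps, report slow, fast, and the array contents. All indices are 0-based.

slow=0, fast=3, a=[0, 0, 0, 0, 8, 3, 0, 2, 8, 0, 7, 0]

slow=0 fast=0: a[fast]=0, fast++
slow=0 fast=1: a[fast]=0, fast++
slow=0 fast=2: a[fast]=0, fast++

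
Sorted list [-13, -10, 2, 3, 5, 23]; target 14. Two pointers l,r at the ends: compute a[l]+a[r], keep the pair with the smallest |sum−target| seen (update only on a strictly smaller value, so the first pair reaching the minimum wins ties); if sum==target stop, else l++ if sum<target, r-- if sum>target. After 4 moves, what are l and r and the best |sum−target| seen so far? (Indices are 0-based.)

l=0 r=5: -13+23=10 d=4 *, l++
l=1 r=5: -10+23=13 d=1 *, l++
l=2 r=5: 2+23=25 d=11, r--
l=2 r=4: 2+5=7 d=7, l++

l=3, r=4, best |Δ|=1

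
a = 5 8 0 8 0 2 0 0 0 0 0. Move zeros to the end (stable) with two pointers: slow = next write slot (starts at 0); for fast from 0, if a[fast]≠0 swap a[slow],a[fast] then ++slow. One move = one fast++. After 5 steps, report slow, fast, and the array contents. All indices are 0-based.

slow=3, fast=5, a=[5, 8, 8, 0, 0, 2, 0, 0, 0, 0, 0]

slow=0 fast=0: a[fast]=5≠0 swap→a[0]=5, slow++,fast++
slow=1 fast=1: a[fast]=8≠0 swap→a[1]=8, slow++,fast++
slow=2 fast=2: a[fast]=0, fast++
slow=2 fast=3: a[fast]=8≠0 swap→a[2]=8, slow++,fast++
slow=3 fast=4: a[fast]=0, fast++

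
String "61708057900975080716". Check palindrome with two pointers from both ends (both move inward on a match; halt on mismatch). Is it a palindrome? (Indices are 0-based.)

palindrome

[0,19] '6'=='6' → l++,r--
[1,18] '1'=='1' → l++,r--
[2,17] '7'=='7' → l++,r--
[3,16] '0'=='0' → l++,r--
[4,15] '8'=='8' → l++,r--
[5,14] '0'=='0' → l++,r--
[6,13] '5'=='5' → l++,r--
[7,12] '7'=='7' → l++,r--
[8,11] '9'=='9' → l++,r--
[9,10] '0'=='0' → l++,r--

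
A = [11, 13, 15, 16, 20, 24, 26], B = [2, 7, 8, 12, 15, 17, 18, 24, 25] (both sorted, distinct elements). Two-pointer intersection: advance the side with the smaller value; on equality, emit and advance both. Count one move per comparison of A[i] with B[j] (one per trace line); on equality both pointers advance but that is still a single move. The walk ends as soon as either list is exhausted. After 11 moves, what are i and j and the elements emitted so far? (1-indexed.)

i=6, j=8, emitted=[15]

i=1 j=1: 11>2, j++
i=1 j=2: 11>7, j++
i=1 j=3: 11>8, j++
i=1 j=4: 11<12, i++
i=2 j=4: 13>12, j++
i=2 j=5: 13<15, i++
i=3 j=5: 15==15 emit, i++,j++
i=4 j=6: 16<17, i++
i=5 j=6: 20>17, j++
i=5 j=7: 20>18, j++
i=5 j=8: 20<24, i++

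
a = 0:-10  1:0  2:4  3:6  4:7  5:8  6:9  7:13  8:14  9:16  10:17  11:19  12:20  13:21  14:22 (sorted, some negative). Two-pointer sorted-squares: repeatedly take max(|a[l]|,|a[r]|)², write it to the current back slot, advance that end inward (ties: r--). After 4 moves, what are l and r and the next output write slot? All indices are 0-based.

[0,14] |-10|<=|22| out[14]=484 → r--
[0,13] |-10|<=|21| out[13]=441 → r--
[0,12] |-10|<=|20| out[12]=400 → r--
[0,11] |-10|<=|19| out[11]=361 → r--

l=0, r=10, next write slot=10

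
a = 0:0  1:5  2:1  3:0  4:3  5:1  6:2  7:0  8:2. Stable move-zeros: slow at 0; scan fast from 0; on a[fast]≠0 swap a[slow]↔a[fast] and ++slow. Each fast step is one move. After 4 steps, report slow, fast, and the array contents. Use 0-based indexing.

(s=0,f=0) a[fast]=0 → fast++
(s=0,f=1) a[fast]=5≠0 swap→a[0]=5 → slow++,fast++
(s=1,f=2) a[fast]=1≠0 swap→a[1]=1 → slow++,fast++
(s=2,f=3) a[fast]=0 → fast++

slow=2, fast=4, a=[5, 1, 0, 0, 3, 1, 2, 0, 2]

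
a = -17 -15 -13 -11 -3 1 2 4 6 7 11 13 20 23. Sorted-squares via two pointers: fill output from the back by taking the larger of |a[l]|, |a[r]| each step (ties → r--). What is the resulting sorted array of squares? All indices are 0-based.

[1, 4, 9, 16, 36, 49, 121, 121, 169, 169, 225, 289, 400, 529]

l=0 r=13: |-17|<=|23| out[13]=529, r--
l=0 r=12: |-17|<=|20| out[12]=400, r--
l=0 r=11: |-17|>|13| out[11]=289, l++
l=1 r=11: |-15|>|13| out[10]=225, l++
l=2 r=11: |-13|<=|13| out[9]=169, r--
l=2 r=10: |-13|>|11| out[8]=169, l++
l=3 r=10: |-11|<=|11| out[7]=121, r--
l=3 r=9: |-11|>|7| out[6]=121, l++
l=4 r=9: |-3|<=|7| out[5]=49, r--
l=4 r=8: |-3|<=|6| out[4]=36, r--
l=4 r=7: |-3|<=|4| out[3]=16, r--
l=4 r=6: |-3|>|2| out[2]=9, l++
l=5 r=6: |1|<=|2| out[1]=4, r--
l=5 r=5: |1|<=|1| out[0]=1, r--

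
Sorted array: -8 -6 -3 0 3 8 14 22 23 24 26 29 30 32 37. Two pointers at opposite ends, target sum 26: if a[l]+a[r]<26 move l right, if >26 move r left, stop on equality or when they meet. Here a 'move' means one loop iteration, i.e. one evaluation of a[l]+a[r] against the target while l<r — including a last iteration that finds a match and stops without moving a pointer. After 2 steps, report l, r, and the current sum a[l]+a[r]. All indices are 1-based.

l=1 r=15: -8+37=29 >26, r--
l=1 r=14: -8+32=24 <26, l++

l=2, r=14, sum=26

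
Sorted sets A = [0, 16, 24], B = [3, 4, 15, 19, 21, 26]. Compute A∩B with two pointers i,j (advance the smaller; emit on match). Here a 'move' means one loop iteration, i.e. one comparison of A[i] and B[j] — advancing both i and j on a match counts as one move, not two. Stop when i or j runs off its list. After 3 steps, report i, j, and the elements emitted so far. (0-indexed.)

[i=0,j=0] 0<3 → i++
[i=1,j=0] 16>3 → j++
[i=1,j=1] 16>4 → j++

i=1, j=2, emitted=[]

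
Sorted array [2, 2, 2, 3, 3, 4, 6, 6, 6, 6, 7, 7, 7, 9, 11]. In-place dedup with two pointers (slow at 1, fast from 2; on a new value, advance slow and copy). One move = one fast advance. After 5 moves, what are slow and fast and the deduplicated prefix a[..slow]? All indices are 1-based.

(s=1,f=2) a[fast]=2=a[slow] dup → fast++
(s=1,f=3) a[fast]=2=a[slow] dup → fast++
(s=1,f=4) a[fast]=3≠a[slow]=2 write a[2]=3 → slow++,fast++
(s=2,f=5) a[fast]=3=a[slow] dup → fast++
(s=2,f=6) a[fast]=4≠a[slow]=3 write a[3]=4 → slow++,fast++

slow=3, fast=7, prefix=[2, 3, 4]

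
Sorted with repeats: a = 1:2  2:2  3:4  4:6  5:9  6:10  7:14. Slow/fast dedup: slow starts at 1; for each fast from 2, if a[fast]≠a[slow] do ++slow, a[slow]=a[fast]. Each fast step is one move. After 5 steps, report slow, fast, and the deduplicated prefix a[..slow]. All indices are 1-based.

slow=5, fast=7, prefix=[2, 4, 6, 9, 10]

slow=1 fast=2: a[fast]=2=a[slow] dup, fast++
slow=1 fast=3: a[fast]=4≠a[slow]=2 write a[2]=4, slow++,fast++
slow=2 fast=4: a[fast]=6≠a[slow]=4 write a[3]=6, slow++,fast++
slow=3 fast=5: a[fast]=9≠a[slow]=6 write a[4]=9, slow++,fast++
slow=4 fast=6: a[fast]=10≠a[slow]=9 write a[5]=10, slow++,fast++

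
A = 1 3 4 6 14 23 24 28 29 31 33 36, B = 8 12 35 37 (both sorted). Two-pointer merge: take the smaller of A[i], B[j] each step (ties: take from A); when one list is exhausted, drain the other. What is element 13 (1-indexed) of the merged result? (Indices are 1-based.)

[i=1,j=1] A[i]=1<=B[j]=8 take 1 → i++
[i=2,j=1] A[i]=3<=B[j]=8 take 3 → i++
[i=3,j=1] A[i]=4<=B[j]=8 take 4 → i++
[i=4,j=1] A[i]=6<=B[j]=8 take 6 → i++
[i=5,j=1] A[i]=14>B[j]=8 take 8 → j++
[i=5,j=2] A[i]=14>B[j]=12 take 12 → j++
[i=5,j=3] A[i]=14<=B[j]=35 take 14 → i++
[i=6,j=3] A[i]=23<=B[j]=35 take 23 → i++
[i=7,j=3] A[i]=24<=B[j]=35 take 24 → i++
[i=8,j=3] A[i]=28<=B[j]=35 take 28 → i++
[i=9,j=3] A[i]=29<=B[j]=35 take 29 → i++
[i=10,j=3] A[i]=31<=B[j]=35 take 31 → i++
[i=11,j=3] A[i]=33<=B[j]=35 take 33 → i++
[i=12,j=3] A[i]=36>B[j]=35 take 35 → j++
[i=12,j=4] A[i]=36<=B[j]=37 take 36 → i++
[i=13,j=4] A done, take B[j]=37 → j++

merged[13] = 33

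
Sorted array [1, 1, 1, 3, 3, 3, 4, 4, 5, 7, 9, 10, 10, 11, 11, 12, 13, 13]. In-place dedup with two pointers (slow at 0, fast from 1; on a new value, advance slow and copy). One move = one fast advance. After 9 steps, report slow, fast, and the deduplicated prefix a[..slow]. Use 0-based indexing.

slow=4, fast=10, prefix=[1, 3, 4, 5, 7]

(s=0,f=1) a[fast]=1=a[slow] dup → fast++
(s=0,f=2) a[fast]=1=a[slow] dup → fast++
(s=0,f=3) a[fast]=3≠a[slow]=1 write a[1]=3 → slow++,fast++
(s=1,f=4) a[fast]=3=a[slow] dup → fast++
(s=1,f=5) a[fast]=3=a[slow] dup → fast++
(s=1,f=6) a[fast]=4≠a[slow]=3 write a[2]=4 → slow++,fast++
(s=2,f=7) a[fast]=4=a[slow] dup → fast++
(s=2,f=8) a[fast]=5≠a[slow]=4 write a[3]=5 → slow++,fast++
(s=3,f=9) a[fast]=7≠a[slow]=5 write a[4]=7 → slow++,fast++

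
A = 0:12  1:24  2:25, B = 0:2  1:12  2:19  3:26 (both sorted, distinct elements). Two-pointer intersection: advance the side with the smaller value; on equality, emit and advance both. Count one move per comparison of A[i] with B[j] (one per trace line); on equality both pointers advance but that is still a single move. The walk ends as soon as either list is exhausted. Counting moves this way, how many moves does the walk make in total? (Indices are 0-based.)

i=0 j=0: 12>2, j++
i=0 j=1: 12==12 emit, i++,j++
i=1 j=2: 24>19, j++
i=1 j=3: 24<26, i++
i=2 j=3: 25<26, i++

5 moves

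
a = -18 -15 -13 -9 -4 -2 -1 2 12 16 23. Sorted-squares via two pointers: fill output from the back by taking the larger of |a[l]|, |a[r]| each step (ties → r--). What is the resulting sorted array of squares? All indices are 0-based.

[1, 4, 4, 16, 81, 144, 169, 225, 256, 324, 529]

l=0 r=10: |-18|<=|23| out[10]=529, r--
l=0 r=9: |-18|>|16| out[9]=324, l++
l=1 r=9: |-15|<=|16| out[8]=256, r--
l=1 r=8: |-15|>|12| out[7]=225, l++
l=2 r=8: |-13|>|12| out[6]=169, l++
l=3 r=8: |-9|<=|12| out[5]=144, r--
l=3 r=7: |-9|>|2| out[4]=81, l++
l=4 r=7: |-4|>|2| out[3]=16, l++
l=5 r=7: |-2|<=|2| out[2]=4, r--
l=5 r=6: |-2|>|-1| out[1]=4, l++
l=6 r=6: |-1|<=|-1| out[0]=1, r--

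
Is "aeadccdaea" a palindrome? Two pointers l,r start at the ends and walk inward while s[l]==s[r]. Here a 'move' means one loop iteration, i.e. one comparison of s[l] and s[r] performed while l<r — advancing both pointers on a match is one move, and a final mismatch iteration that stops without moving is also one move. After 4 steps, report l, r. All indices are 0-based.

[0,9] 'a'=='a' → l++,r--
[1,8] 'e'=='e' → l++,r--
[2,7] 'a'=='a' → l++,r--
[3,6] 'd'=='d' → l++,r--

l=4, r=5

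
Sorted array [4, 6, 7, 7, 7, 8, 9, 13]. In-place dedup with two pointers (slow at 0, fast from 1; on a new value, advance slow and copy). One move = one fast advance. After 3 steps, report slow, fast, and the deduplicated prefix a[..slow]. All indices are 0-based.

slow=0 fast=1: a[fast]=6≠a[slow]=4 write a[1]=6, slow++,fast++
slow=1 fast=2: a[fast]=7≠a[slow]=6 write a[2]=7, slow++,fast++
slow=2 fast=3: a[fast]=7=a[slow] dup, fast++

slow=2, fast=4, prefix=[4, 6, 7]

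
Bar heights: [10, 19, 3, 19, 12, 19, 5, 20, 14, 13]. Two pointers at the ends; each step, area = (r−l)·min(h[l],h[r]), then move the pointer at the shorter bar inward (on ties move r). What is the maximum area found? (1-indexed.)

l=1 r=10: min(10,13)*9=90 best=90 *, l++
l=2 r=10: min(19,13)*8=104 best=104 *, r--
l=2 r=9: min(19,14)*7=98 best=104, r--
l=2 r=8: min(19,20)*6=114 best=114 *, l++
l=3 r=8: min(3,20)*5=15 best=114, l++
l=4 r=8: min(19,20)*4=76 best=114, l++
l=5 r=8: min(12,20)*3=36 best=114, l++
l=6 r=8: min(19,20)*2=38 best=114, l++
l=7 r=8: min(5,20)*1=5 best=114, l++

max area = 114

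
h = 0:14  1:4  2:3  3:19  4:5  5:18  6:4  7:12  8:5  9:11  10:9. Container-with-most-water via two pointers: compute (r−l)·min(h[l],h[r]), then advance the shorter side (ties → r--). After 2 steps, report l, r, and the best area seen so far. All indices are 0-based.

l=0, r=8, best area=99

[0,10] min(14,9)*10=90 best=90 * → r--
[0,9] min(14,11)*9=99 best=99 * → r--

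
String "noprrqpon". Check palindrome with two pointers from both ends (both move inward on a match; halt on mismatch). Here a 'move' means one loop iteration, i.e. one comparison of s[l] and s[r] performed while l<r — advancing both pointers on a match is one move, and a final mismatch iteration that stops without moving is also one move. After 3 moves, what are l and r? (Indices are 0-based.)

[0,8] 'n'=='n' → l++,r--
[1,7] 'o'=='o' → l++,r--
[2,6] 'p'=='p' → l++,r--

l=3, r=5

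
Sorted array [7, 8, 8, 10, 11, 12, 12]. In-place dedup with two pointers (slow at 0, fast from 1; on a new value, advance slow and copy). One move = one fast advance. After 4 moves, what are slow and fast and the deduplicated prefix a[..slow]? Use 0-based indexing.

slow=3, fast=5, prefix=[7, 8, 10, 11]

slow=0 fast=1: a[fast]=8≠a[slow]=7 write a[1]=8, slow++,fast++
slow=1 fast=2: a[fast]=8=a[slow] dup, fast++
slow=1 fast=3: a[fast]=10≠a[slow]=8 write a[2]=10, slow++,fast++
slow=2 fast=4: a[fast]=11≠a[slow]=10 write a[3]=11, slow++,fast++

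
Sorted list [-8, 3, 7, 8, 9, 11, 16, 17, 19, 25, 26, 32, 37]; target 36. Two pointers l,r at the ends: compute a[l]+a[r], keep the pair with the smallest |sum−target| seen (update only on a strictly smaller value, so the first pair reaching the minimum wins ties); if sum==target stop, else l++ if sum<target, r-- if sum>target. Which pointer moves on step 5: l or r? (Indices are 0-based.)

[0,12] -8+37=29 d=7 * → l++
[1,12] 3+37=40 d=4 * → r--
[1,11] 3+32=35 d=1 * → l++
[2,11] 7+32=39 d=3 → r--
[2,10] 7+26=33 d=3 → l++

l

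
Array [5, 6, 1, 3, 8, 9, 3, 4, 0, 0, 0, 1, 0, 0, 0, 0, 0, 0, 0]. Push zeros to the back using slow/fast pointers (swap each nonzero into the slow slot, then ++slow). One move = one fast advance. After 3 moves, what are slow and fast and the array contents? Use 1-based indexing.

slow=4, fast=4, a=[5, 6, 1, 3, 8, 9, 3, 4, 0, 0, 0, 1, 0, 0, 0, 0, 0, 0, 0]

slow=1 fast=1: a[fast]=5≠0 swap→a[1]=5, slow++,fast++
slow=2 fast=2: a[fast]=6≠0 swap→a[2]=6, slow++,fast++
slow=3 fast=3: a[fast]=1≠0 swap→a[3]=1, slow++,fast++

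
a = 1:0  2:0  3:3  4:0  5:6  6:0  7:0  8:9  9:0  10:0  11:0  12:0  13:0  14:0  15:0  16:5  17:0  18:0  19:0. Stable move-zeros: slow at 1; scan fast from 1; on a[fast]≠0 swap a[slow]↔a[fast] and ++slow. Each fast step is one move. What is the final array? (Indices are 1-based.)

(s=1,f=1) a[fast]=0 → fast++
(s=1,f=2) a[fast]=0 → fast++
(s=1,f=3) a[fast]=3≠0 swap→a[1]=3 → slow++,fast++
(s=2,f=4) a[fast]=0 → fast++
(s=2,f=5) a[fast]=6≠0 swap→a[2]=6 → slow++,fast++
(s=3,f=6) a[fast]=0 → fast++
(s=3,f=7) a[fast]=0 → fast++
(s=3,f=8) a[fast]=9≠0 swap→a[3]=9 → slow++,fast++
(s=4,f=9) a[fast]=0 → fast++
(s=4,f=10) a[fast]=0 → fast++
(s=4,f=11) a[fast]=0 → fast++
(s=4,f=12) a[fast]=0 → fast++
(s=4,f=13) a[fast]=0 → fast++
(s=4,f=14) a[fast]=0 → fast++
(s=4,f=15) a[fast]=0 → fast++
(s=4,f=16) a[fast]=5≠0 swap→a[4]=5 → slow++,fast++
(s=5,f=17) a[fast]=0 → fast++
(s=5,f=18) a[fast]=0 → fast++
(s=5,f=19) a[fast]=0 → fast++

[3, 6, 9, 5, 0, 0, 0, 0, 0, 0, 0, 0, 0, 0, 0, 0, 0, 0, 0]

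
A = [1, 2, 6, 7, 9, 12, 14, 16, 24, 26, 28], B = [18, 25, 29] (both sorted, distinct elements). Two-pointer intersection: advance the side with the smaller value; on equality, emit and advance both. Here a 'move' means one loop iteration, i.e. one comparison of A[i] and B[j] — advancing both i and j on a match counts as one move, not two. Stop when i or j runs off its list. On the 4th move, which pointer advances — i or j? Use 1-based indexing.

i

[i=1,j=1] 1<18 → i++
[i=2,j=1] 2<18 → i++
[i=3,j=1] 6<18 → i++
[i=4,j=1] 7<18 → i++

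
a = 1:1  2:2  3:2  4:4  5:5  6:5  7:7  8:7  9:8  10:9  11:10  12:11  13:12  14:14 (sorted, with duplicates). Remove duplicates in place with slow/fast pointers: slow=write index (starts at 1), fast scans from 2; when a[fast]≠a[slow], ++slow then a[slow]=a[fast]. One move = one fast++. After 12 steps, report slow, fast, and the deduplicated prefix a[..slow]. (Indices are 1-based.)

slow=1 fast=2: a[fast]=2≠a[slow]=1 write a[2]=2, slow++,fast++
slow=2 fast=3: a[fast]=2=a[slow] dup, fast++
slow=2 fast=4: a[fast]=4≠a[slow]=2 write a[3]=4, slow++,fast++
slow=3 fast=5: a[fast]=5≠a[slow]=4 write a[4]=5, slow++,fast++
slow=4 fast=6: a[fast]=5=a[slow] dup, fast++
slow=4 fast=7: a[fast]=7≠a[slow]=5 write a[5]=7, slow++,fast++
slow=5 fast=8: a[fast]=7=a[slow] dup, fast++
slow=5 fast=9: a[fast]=8≠a[slow]=7 write a[6]=8, slow++,fast++
slow=6 fast=10: a[fast]=9≠a[slow]=8 write a[7]=9, slow++,fast++
slow=7 fast=11: a[fast]=10≠a[slow]=9 write a[8]=10, slow++,fast++
slow=8 fast=12: a[fast]=11≠a[slow]=10 write a[9]=11, slow++,fast++
slow=9 fast=13: a[fast]=12≠a[slow]=11 write a[10]=12, slow++,fast++

slow=10, fast=14, prefix=[1, 2, 4, 5, 7, 8, 9, 10, 11, 12]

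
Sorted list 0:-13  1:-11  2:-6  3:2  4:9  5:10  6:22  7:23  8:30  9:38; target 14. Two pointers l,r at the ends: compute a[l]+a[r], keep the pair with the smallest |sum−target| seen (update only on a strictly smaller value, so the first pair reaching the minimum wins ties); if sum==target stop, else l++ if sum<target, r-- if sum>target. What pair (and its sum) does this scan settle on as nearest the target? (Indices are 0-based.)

l=0 r=9: -13+38=25 d=11 *, r--
l=0 r=8: -13+30=17 d=3 *, r--
l=0 r=7: -13+23=10 d=4, l++
l=1 r=7: -11+23=12 d=2 *, l++
l=2 r=7: -6+23=17 d=3, r--
l=2 r=6: -6+22=16 d=2, r--
l=2 r=5: -6+10=4 d=10, l++
l=3 r=5: 2+10=12 d=2, l++
l=4 r=5: 9+10=19 d=5, r--

pair (-11, 23) with sum 12 (|Δ|=2)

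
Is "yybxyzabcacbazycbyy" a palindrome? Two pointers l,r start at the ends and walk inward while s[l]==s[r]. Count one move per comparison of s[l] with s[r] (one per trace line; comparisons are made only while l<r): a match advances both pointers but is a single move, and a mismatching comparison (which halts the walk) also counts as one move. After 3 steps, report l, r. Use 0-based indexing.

l=3, r=15

[0,18] 'y'=='y' → l++,r--
[1,17] 'y'=='y' → l++,r--
[2,16] 'b'=='b' → l++,r--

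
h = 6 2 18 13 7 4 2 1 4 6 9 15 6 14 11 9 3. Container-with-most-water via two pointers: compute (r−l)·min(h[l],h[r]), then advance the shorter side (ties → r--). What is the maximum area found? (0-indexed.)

max area = 154

[0,16] min(6,3)*16=48 best=48 * → r--
[0,15] min(6,9)*15=90 best=90 * → l++
[1,15] min(2,9)*14=28 best=90 → l++
[2,15] min(18,9)*13=117 best=117 * → r--
[2,14] min(18,11)*12=132 best=132 * → r--
[2,13] min(18,14)*11=154 best=154 * → r--
[2,12] min(18,6)*10=60 best=154 → r--
[2,11] min(18,15)*9=135 best=154 → r--
[2,10] min(18,9)*8=72 best=154 → r--
[2,9] min(18,6)*7=42 best=154 → r--
[2,8] min(18,4)*6=24 best=154 → r--
[2,7] min(18,1)*5=5 best=154 → r--
[2,6] min(18,2)*4=8 best=154 → r--
[2,5] min(18,4)*3=12 best=154 → r--
[2,4] min(18,7)*2=14 best=154 → r--
[2,3] min(18,13)*1=13 best=154 → r--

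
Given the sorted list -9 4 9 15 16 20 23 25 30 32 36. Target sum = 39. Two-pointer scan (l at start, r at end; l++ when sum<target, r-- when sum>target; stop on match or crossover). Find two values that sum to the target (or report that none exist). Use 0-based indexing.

[0,10] -9+36=27 <39 → l++
[1,10] 4+36=40 >39 → r--
[1,9] 4+32=36 <39 → l++
[2,9] 9+32=41 >39 → r--
[2,8] 9+30=39 → found

(9, 30)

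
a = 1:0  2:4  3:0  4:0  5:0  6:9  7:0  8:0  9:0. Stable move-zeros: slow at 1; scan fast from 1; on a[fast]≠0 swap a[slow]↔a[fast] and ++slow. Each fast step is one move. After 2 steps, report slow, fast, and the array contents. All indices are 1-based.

slow=2, fast=3, a=[4, 0, 0, 0, 0, 9, 0, 0, 0]

slow=1 fast=1: a[fast]=0, fast++
slow=1 fast=2: a[fast]=4≠0 swap→a[1]=4, slow++,fast++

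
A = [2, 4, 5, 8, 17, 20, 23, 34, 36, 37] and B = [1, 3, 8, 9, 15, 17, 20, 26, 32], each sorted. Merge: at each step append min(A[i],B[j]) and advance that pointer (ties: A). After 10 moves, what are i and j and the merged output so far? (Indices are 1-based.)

[i=1,j=1] A[i]=2>B[j]=1 take 1 → j++
[i=1,j=2] A[i]=2<=B[j]=3 take 2 → i++
[i=2,j=2] A[i]=4>B[j]=3 take 3 → j++
[i=2,j=3] A[i]=4<=B[j]=8 take 4 → i++
[i=3,j=3] A[i]=5<=B[j]=8 take 5 → i++
[i=4,j=3] A[i]=8<=B[j]=8 take 8 → i++
[i=5,j=3] A[i]=17>B[j]=8 take 8 → j++
[i=5,j=4] A[i]=17>B[j]=9 take 9 → j++
[i=5,j=5] A[i]=17>B[j]=15 take 15 → j++
[i=5,j=6] A[i]=17<=B[j]=17 take 17 → i++

i=6, j=6, merged so far=[1, 2, 3, 4, 5, 8, 8, 9, 15, 17]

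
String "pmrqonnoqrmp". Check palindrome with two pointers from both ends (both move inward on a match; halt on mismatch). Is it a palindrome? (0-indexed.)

[0,11] 'p'=='p' → l++,r--
[1,10] 'm'=='m' → l++,r--
[2,9] 'r'=='r' → l++,r--
[3,8] 'q'=='q' → l++,r--
[4,7] 'o'=='o' → l++,r--
[5,6] 'n'=='n' → l++,r--

palindrome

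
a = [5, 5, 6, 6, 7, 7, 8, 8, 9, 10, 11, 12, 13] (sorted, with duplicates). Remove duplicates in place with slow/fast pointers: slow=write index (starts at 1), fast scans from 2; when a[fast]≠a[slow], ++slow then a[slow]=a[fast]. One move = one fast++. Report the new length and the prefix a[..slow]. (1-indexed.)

slow=1 fast=2: a[fast]=5=a[slow] dup, fast++
slow=1 fast=3: a[fast]=6≠a[slow]=5 write a[2]=6, slow++,fast++
slow=2 fast=4: a[fast]=6=a[slow] dup, fast++
slow=2 fast=5: a[fast]=7≠a[slow]=6 write a[3]=7, slow++,fast++
slow=3 fast=6: a[fast]=7=a[slow] dup, fast++
slow=3 fast=7: a[fast]=8≠a[slow]=7 write a[4]=8, slow++,fast++
slow=4 fast=8: a[fast]=8=a[slow] dup, fast++
slow=4 fast=9: a[fast]=9≠a[slow]=8 write a[5]=9, slow++,fast++
slow=5 fast=10: a[fast]=10≠a[slow]=9 write a[6]=10, slow++,fast++
slow=6 fast=11: a[fast]=11≠a[slow]=10 write a[7]=11, slow++,fast++
slow=7 fast=12: a[fast]=12≠a[slow]=11 write a[8]=12, slow++,fast++
slow=8 fast=13: a[fast]=13≠a[slow]=12 write a[9]=13, slow++,fast++

length 9; prefix = [5, 6, 7, 8, 9, 10, 11, 12, 13]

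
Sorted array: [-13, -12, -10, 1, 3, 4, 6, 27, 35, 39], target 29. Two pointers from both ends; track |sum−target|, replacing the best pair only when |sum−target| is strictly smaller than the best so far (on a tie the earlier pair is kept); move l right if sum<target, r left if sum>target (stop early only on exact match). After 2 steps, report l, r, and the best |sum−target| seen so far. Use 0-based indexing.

l=2, r=9, best |Δ|=2

[0,9] -13+39=26 d=3 * → l++
[1,9] -12+39=27 d=2 * → l++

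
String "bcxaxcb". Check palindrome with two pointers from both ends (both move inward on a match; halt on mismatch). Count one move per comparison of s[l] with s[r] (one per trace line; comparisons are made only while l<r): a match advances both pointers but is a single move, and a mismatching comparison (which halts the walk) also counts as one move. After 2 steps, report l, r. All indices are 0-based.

[0,6] 'b'=='b' → l++,r--
[1,5] 'c'=='c' → l++,r--

l=2, r=4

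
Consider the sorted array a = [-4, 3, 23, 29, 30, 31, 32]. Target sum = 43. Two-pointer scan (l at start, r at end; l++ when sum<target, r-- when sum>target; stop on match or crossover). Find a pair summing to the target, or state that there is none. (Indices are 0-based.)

l=0 r=6: -4+32=28 <43, l++
l=1 r=6: 3+32=35 <43, l++
l=2 r=6: 23+32=55 >43, r--
l=2 r=5: 23+31=54 >43, r--
l=2 r=4: 23+30=53 >43, r--
l=2 r=3: 23+29=52 >43, r--

no pair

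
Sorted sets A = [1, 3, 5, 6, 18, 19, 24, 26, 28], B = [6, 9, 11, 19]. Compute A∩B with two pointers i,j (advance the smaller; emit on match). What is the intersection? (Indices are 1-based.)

[i=1,j=1] 1<6 → i++
[i=2,j=1] 3<6 → i++
[i=3,j=1] 5<6 → i++
[i=4,j=1] 6==6 emit → i++,j++
[i=5,j=2] 18>9 → j++
[i=5,j=3] 18>11 → j++
[i=5,j=4] 18<19 → i++
[i=6,j=4] 19==19 emit → i++,j++

intersection = [6, 19]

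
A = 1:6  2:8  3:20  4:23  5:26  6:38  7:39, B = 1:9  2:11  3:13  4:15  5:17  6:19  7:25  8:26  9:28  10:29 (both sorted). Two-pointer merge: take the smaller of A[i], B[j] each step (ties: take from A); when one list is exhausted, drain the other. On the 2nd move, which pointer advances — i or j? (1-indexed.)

i

[i=1,j=1] A[i]=6<=B[j]=9 take 6 → i++
[i=2,j=1] A[i]=8<=B[j]=9 take 8 → i++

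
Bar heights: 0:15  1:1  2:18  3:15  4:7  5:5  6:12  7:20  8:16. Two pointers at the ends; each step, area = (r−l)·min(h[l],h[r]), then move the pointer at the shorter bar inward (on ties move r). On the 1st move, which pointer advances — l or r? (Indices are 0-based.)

l

[0,8] min(15,16)*8=120 best=120 * → l++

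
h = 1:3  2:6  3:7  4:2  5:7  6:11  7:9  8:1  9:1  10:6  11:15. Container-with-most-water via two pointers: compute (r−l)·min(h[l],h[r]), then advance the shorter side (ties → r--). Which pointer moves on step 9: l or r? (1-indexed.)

[1,11] min(3,15)*10=30 best=30 * → l++
[2,11] min(6,15)*9=54 best=54 * → l++
[3,11] min(7,15)*8=56 best=56 * → l++
[4,11] min(2,15)*7=14 best=56 → l++
[5,11] min(7,15)*6=42 best=56 → l++
[6,11] min(11,15)*5=55 best=56 → l++
[7,11] min(9,15)*4=36 best=56 → l++
[8,11] min(1,15)*3=3 best=56 → l++
[9,11] min(1,15)*2=2 best=56 → l++

l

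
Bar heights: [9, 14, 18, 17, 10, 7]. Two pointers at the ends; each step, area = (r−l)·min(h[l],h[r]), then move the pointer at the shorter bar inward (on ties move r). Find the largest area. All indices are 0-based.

[0,5] min(9,7)*5=35 best=35 * → r--
[0,4] min(9,10)*4=36 best=36 * → l++
[1,4] min(14,10)*3=30 best=36 → r--
[1,3] min(14,17)*2=28 best=36 → l++
[2,3] min(18,17)*1=17 best=36 → r--

max area = 36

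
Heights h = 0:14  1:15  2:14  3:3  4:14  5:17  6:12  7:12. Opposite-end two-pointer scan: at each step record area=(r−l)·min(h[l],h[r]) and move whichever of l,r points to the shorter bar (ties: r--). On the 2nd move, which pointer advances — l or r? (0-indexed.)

r

l=0 r=7: min(14,12)*7=84 best=84 *, r--
l=0 r=6: min(14,12)*6=72 best=84, r--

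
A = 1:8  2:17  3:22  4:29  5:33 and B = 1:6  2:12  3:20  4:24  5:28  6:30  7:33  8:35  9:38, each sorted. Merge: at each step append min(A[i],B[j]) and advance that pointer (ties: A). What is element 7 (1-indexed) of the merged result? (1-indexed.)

merged[7] = 24

[i=1,j=1] A[i]=8>B[j]=6 take 6 → j++
[i=1,j=2] A[i]=8<=B[j]=12 take 8 → i++
[i=2,j=2] A[i]=17>B[j]=12 take 12 → j++
[i=2,j=3] A[i]=17<=B[j]=20 take 17 → i++
[i=3,j=3] A[i]=22>B[j]=20 take 20 → j++
[i=3,j=4] A[i]=22<=B[j]=24 take 22 → i++
[i=4,j=4] A[i]=29>B[j]=24 take 24 → j++
[i=4,j=5] A[i]=29>B[j]=28 take 28 → j++
[i=4,j=6] A[i]=29<=B[j]=30 take 29 → i++
[i=5,j=6] A[i]=33>B[j]=30 take 30 → j++
[i=5,j=7] A[i]=33<=B[j]=33 take 33 → i++
[i=6,j=7] A done, take B[j]=33 → j++
[i=6,j=8] A done, take B[j]=35 → j++
[i=6,j=9] A done, take B[j]=38 → j++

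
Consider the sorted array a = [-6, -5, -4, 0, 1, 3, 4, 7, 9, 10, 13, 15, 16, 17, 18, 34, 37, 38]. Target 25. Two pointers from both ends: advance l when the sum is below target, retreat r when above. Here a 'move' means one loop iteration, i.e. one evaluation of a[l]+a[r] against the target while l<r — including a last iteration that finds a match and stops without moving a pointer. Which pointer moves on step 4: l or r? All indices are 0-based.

l

l=0 r=17: -6+38=32 >25, r--
l=0 r=16: -6+37=31 >25, r--
l=0 r=15: -6+34=28 >25, r--
l=0 r=14: -6+18=12 <25, l++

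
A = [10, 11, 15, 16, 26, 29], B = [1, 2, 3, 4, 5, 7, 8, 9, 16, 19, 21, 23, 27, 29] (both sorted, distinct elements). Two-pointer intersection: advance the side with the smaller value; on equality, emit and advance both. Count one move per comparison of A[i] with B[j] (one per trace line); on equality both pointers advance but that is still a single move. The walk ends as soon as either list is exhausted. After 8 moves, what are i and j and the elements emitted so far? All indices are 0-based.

[i=0,j=0] 10>1 → j++
[i=0,j=1] 10>2 → j++
[i=0,j=2] 10>3 → j++
[i=0,j=3] 10>4 → j++
[i=0,j=4] 10>5 → j++
[i=0,j=5] 10>7 → j++
[i=0,j=6] 10>8 → j++
[i=0,j=7] 10>9 → j++

i=0, j=8, emitted=[]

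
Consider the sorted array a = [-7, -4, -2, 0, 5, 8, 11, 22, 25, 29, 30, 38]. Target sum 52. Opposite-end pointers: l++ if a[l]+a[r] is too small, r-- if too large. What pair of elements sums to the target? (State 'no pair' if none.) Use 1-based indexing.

(22, 30)

l=1 r=12: -7+38=31 <52, l++
l=2 r=12: -4+38=34 <52, l++
l=3 r=12: -2+38=36 <52, l++
l=4 r=12: 0+38=38 <52, l++
l=5 r=12: 5+38=43 <52, l++
l=6 r=12: 8+38=46 <52, l++
l=7 r=12: 11+38=49 <52, l++
l=8 r=12: 22+38=60 >52, r--
l=8 r=11: 22+30=52, found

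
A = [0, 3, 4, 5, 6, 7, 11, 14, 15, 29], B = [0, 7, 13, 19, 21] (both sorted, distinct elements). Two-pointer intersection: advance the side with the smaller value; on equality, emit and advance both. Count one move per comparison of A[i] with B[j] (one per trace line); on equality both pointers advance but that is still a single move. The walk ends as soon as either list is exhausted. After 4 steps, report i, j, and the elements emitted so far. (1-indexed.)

i=5, j=2, emitted=[0]

[i=1,j=1] 0==0 emit → i++,j++
[i=2,j=2] 3<7 → i++
[i=3,j=2] 4<7 → i++
[i=4,j=2] 5<7 → i++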